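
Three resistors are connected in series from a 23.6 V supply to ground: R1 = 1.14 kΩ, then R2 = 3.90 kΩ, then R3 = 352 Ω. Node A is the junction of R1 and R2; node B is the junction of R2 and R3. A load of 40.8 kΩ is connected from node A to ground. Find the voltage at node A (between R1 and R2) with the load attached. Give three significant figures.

V ≈ 18.2 V

Below node A the series string R2+R3 = 4252 Ω sits in parallel with the 40800 Ω load: 3851 Ω.
V_A = 23.6 × 3851/(1140 + 3851) = 18.2 V.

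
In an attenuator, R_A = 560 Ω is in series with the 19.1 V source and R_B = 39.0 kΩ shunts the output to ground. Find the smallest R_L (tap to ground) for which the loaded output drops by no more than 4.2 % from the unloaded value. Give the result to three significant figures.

Output resistance R_th = R_A‖R_B = (560 × 39000)/39560 = 552.1 Ω.
The fractional drop is R_th/(R_th + R_L); requiring this ≤ 0.0420 gives R_L ≥ R_th(1/0.0420 − 1) = 552.1 × 22.81 = 12.6 kΩ.

R_L(min) ≈ 12.6 kΩ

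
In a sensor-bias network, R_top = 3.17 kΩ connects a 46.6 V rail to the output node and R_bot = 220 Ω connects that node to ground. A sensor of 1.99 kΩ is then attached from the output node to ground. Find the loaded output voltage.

V_out ≈ 2.74 V

The load sits in parallel with R_bot: R_bot‖R_L = (220 × 1990) / (220 + 1990) = 198.1 Ω.
V_out = 46.6 × 198.1 / (3170 + 198.1) = 46.6 × 198.1/3368 = 2.74 V.
(Unloaded it would have been 3.02 V.)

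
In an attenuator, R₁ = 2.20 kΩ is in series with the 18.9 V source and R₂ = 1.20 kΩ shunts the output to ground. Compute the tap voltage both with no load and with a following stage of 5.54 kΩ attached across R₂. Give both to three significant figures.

Unloaded: 6.67 V; loaded: 5.85 V

Open-circuit: V = 18.9 × 1.20/(2.20 + 1.20) = 6.67 V.
With the load, R₂ becomes R₂‖R_L = 0.9864 kΩ, so V = 18.9 × 0.9864/3.186 = 5.85 V.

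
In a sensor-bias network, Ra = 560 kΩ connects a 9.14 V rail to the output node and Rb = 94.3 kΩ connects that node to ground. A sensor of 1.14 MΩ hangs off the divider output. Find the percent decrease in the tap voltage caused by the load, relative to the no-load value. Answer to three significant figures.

The divider's output (Thévenin) resistance is Ra‖Rb = 80.71 kΩ.
Fractional drop under load = R_th/(R_th + R_L) = 80.71 / (80.71 + 1140) = 0.06612.
So the output falls by 6.61 %.

6.61 %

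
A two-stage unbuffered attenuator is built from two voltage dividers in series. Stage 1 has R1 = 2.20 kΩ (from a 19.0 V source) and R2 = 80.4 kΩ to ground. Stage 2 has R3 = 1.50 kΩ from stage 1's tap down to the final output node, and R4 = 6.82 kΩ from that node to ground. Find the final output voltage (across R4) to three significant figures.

Stage 2 presents R3+R4 = 8.320 kΩ as a load on stage 1's tap.
Stage 1's lower leg becomes R2‖(R3+R4) = 7.540 kΩ, so V_mid = 19.0 × 7.540/9.740 = 14.71 V.
Stage 2 is itself unloaded: V_out = V_mid × R4/(R3+R4) = 14.71 × 6.82/8.320 = 12.1 V.

V_out ≈ 12.1 V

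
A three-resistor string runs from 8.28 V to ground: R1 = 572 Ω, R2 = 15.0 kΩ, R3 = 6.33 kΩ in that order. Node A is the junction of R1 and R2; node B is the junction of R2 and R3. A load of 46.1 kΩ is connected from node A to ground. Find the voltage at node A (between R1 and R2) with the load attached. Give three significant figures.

Below node A the series string R2+R3 = 21330 Ω sits in parallel with the 46100 Ω load: 14580 Ω.
V_A = 8.28 × 14580/(572 + 14580) = 7.97 V.

V ≈ 7.97 V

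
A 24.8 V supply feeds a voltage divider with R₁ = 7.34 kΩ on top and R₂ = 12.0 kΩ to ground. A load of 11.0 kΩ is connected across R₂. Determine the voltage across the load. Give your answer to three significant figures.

V_out ≈ 10.9 V

The load sits in parallel with R₂: R₂‖R_L = (12.0 × 11.0) / (12.0 + 11.0) = 5.739 kΩ.
V_out = 24.8 × 5.739 / (7.34 + 5.739) = 24.8 × 5.739/13.08 = 10.9 V.
(Unloaded it would have been 15.4 V.)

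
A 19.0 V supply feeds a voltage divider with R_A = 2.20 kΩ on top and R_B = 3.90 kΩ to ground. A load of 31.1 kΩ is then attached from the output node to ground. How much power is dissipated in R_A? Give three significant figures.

P ≈ 24.7 mW

Total resistance from the source is R_A + (R_B‖R_L) = 5.665 kΩ, so I = 19.0/5.665 kΩ = 3.354 mA.
P = I²·R_A = (3.354 mA)² × 2.20 kΩ = 24.7 mW.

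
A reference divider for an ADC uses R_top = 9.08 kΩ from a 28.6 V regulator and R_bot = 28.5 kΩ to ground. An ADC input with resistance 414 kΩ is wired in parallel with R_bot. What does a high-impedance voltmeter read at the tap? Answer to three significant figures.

The load sits in parallel with R_bot: R_bot‖R_L = (28.5 × 414) / (28.5 + 414) = 26.66 kΩ.
V_out = 28.6 × 26.66 / (9.08 + 26.66) = 28.6 × 26.66/35.74 = 21.3 V.

V_out ≈ 21.3 V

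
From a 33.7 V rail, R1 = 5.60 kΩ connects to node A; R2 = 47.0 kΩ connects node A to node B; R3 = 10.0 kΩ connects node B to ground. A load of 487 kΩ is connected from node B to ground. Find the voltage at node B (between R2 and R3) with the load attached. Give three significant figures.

V ≈ 5.29 V

At node B, R3 is in parallel with the load: R3‖R_L = 9.799 kΩ.
Below node A the resistance is R2 + (R3‖R_L) = 56.80 kΩ, so V_A = 33.7 × 56.80/62.40 = 30.68 V.
Then V_B = V_A × (R3‖R_L)/(R2 + R3‖R_L) = 30.68 × 9.799/56.80 = 5.29 V.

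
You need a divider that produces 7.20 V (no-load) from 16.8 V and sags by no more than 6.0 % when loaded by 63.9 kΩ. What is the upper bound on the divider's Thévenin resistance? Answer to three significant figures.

Loading drop = R_th/(R_th + R_L) ≤ 0.0600, so R_th ≤ R_L · ε/(1−ε) = 63.9 kΩ × 0.0600/0.9400 = 4.08 kΩ.

R_th ≤ 4.08 kΩ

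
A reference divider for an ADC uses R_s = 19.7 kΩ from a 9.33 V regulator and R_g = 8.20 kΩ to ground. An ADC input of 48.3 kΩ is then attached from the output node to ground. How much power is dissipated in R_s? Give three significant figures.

Total resistance from the source is R_s + (R_g‖R_L) = 26.71 kΩ, so I = 9.33/26.71 kΩ = 0.3493 mA.
P = I²·R_s = (0.3493 mA)² × 19.7 kΩ = 2.40 mW.

P ≈ 2.40 mW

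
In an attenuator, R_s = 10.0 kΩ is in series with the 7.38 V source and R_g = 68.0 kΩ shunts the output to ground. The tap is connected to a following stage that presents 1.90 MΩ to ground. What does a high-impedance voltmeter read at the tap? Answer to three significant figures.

The load sits in parallel with R_g: R_g‖R_L = (68.0 × 1900) / (68.0 + 1900) = 65.65 kΩ.
V_out = 7.38 × 65.65 / (10.0 + 65.65) = 7.38 × 65.65/75.65 = 6.40 V.

V_out ≈ 6.40 V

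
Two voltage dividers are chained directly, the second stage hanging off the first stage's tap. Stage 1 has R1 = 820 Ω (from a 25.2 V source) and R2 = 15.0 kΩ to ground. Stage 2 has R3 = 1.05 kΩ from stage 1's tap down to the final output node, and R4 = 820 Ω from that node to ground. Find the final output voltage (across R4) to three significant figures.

Stage 2 presents R3+R4 = 1870 Ω as a load on stage 1's tap.
Stage 1's lower leg becomes R2‖(R3+R4) = 1663 Ω, so V_mid = 25.2 × 1663/2483 = 16.88 V.
Stage 2 is itself unloaded: V_out = V_mid × R4/(R3+R4) = 16.88 × 820/1870 = 7.40 V.

V_out ≈ 7.40 V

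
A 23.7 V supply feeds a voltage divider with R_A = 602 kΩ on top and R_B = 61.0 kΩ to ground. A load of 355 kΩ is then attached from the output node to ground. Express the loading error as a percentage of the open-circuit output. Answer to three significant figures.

Unloaded V = 23.7 × 61.0/663.0 = 2.1805 V.
Loaded: R_B‖R_L = 52.06 kΩ, giving V = 23.7 × 52.06/654.1 = 1.8862 V.
Drop = (2.1805 − 1.8862) / 2.1805 = 13.5 %.

13.5 %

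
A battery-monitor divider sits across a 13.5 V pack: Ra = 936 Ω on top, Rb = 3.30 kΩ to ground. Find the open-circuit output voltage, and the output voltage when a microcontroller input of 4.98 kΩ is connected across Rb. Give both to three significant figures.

Unloaded: 10.5 V; loaded: 9.17 V

Open-circuit: V = 13.5 × 3300/(936 + 3300) = 10.5 V.
With the load, Rb becomes Rb‖R_L = 1985 Ω, so V = 13.5 × 1985/2921 = 9.17 V.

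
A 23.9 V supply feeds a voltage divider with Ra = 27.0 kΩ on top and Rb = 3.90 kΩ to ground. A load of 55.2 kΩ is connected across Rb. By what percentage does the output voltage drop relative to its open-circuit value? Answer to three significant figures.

5.81 %

The divider's output (Thévenin) resistance is Ra‖Rb = 3.408 kΩ.
Fractional drop under load = R_th/(R_th + R_L) = 3.408 / (3.408 + 55.2) = 0.05815.
So the output falls by 5.81 %.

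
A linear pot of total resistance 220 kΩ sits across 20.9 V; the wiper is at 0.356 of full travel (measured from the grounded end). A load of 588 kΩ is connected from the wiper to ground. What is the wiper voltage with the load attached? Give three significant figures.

The wiper splits the pot into (1−α)R = 141.7 kΩ above and αR = 78.32 kΩ below.
Lower section ‖ load = 69.11 kΩ.
V_wiper = 20.9 × 69.11/(141.7 + 69.11) = 6.85 V.

V ≈ 6.85 V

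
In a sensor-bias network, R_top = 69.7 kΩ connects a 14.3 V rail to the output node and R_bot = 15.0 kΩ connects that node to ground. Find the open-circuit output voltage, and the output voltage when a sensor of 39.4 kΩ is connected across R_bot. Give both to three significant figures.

Unloaded: 2.53 V; loaded: 1.93 V

Open-circuit: V = 14.3 × 15.0/(69.7 + 15.0) = 2.53 V.
With the load, R_bot becomes R_bot‖R_L = 10.86 kΩ, so V = 14.3 × 10.86/80.56 = 1.93 V.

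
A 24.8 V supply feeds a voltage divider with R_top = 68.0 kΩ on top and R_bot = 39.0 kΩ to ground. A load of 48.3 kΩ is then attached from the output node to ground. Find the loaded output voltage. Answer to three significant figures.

The load sits in parallel with R_bot: R_bot‖R_L = (39.0 × 48.3) / (39.0 + 48.3) = 21.58 kΩ.
V_out = 24.8 × 21.58 / (68.0 + 21.58) = 24.8 × 21.58/89.58 = 5.97 V.

V_out ≈ 5.97 V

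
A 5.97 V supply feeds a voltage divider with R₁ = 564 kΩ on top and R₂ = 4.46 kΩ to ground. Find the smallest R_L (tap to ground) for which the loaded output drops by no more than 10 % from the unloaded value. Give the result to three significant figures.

R_L(min) ≈ 39.8 kΩ

Output resistance R_th = R₁‖R₂ = (564 × 4.46)/568.5 = 4.425 kΩ.
The fractional drop is R_th/(R_th + R_L); requiring this ≤ 0.100 gives R_L ≥ R_th(1/0.100 − 1) = 4.425 × 9.000 = 39.8 kΩ.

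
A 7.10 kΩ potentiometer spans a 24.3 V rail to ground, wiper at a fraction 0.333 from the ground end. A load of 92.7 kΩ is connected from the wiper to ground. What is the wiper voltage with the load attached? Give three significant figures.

The wiper splits the pot into (1−α)R = 4.736 kΩ above and αR = 2.364 kΩ below.
Lower section ‖ load = 2.305 kΩ.
V_wiper = 24.3 × 2.305/(4.736 + 2.305) = 7.96 V.

V ≈ 7.96 V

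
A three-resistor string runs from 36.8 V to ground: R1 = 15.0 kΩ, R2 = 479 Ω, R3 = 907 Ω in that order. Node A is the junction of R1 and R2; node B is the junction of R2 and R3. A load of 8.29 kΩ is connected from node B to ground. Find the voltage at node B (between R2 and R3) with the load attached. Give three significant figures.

At node B, R3 is in parallel with the load: R3‖R_L = 817.6 Ω.
Below node A the resistance is R2 + (R3‖R_L) = 1297 Ω, so V_A = 36.8 × 1297/16300 = 2.928 V.
Then V_B = V_A × (R3‖R_L)/(R2 + R3‖R_L) = 2.928 × 817.6/1297 = 1.85 V.

V ≈ 1.85 V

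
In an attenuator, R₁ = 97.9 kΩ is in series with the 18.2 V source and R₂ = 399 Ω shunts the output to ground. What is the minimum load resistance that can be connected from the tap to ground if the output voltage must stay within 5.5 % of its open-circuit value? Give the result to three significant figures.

R_L(min) ≈ 6.83 kΩ

Output resistance R_th = R₁‖R₂ = (97900 × 399)/98300 = 397.4 Ω.
The fractional drop is R_th/(R_th + R_L); requiring this ≤ 0.0550 gives R_L ≥ R_th(1/0.0550 − 1) = 397.4 × 17.18 = 6.83 kΩ.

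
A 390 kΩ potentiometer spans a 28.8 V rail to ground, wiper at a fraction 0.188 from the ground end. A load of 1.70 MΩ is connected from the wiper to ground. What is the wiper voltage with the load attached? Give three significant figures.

V ≈ 5.23 V

The wiper splits the pot into (1−α)R = 316.7 kΩ above and αR = 73.32 kΩ below.
Lower section ‖ load = 70.29 kΩ.
V_wiper = 28.8 × 70.29/(316.7 + 70.29) = 5.23 V.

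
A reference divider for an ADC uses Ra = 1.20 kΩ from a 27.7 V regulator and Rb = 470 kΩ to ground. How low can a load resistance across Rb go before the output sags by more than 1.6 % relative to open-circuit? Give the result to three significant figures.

Output resistance R_th = Ra‖Rb = (1.20 × 470)/471.2 = 1.197 kΩ.
The fractional drop is R_th/(R_th + R_L); requiring this ≤ 0.0160 gives R_L ≥ R_th(1/0.0160 − 1) = 1.197 × 61.50 = 73.6 kΩ.

R_L(min) ≈ 73.6 kΩ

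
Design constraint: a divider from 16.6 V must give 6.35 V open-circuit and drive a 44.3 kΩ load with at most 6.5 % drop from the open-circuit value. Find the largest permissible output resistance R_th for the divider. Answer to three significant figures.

Loading drop = R_th/(R_th + R_L) ≤ 0.0650, so R_th ≤ R_L · ε/(1−ε) = 44.3 kΩ × 0.0650/0.9350 = 3.08 kΩ.
(Any R1, R2 with R2/(R1+R2) = 0.383 and R1‖R2 ≤ 3.08 kΩ will meet the spec.)

R_th ≤ 3.08 kΩ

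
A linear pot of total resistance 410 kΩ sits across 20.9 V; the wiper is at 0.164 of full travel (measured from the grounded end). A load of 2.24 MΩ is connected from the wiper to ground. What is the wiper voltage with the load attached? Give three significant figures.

V ≈ 3.34 V

The wiper splits the pot into (1−α)R = 342.8 kΩ above and αR = 67.24 kΩ below.
Lower section ‖ load = 65.28 kΩ.
V_wiper = 20.9 × 65.28/(342.8 + 65.28) = 3.34 V.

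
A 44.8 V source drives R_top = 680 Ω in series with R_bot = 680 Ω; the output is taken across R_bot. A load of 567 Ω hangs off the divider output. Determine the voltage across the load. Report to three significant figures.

The load sits in parallel with R_bot: R_bot‖R_L = (680 × 567) / (680 + 567) = 309.2 Ω.
V_out = 44.8 × 309.2 / (680 + 309.2) = 44.8 × 309.2/989.2 = 14.0 V.

V_out ≈ 14.0 V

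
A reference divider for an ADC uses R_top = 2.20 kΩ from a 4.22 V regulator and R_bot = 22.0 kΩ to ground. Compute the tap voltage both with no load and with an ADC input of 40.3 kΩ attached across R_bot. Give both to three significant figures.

Unloaded: 3.84 V; loaded: 3.65 V

Open-circuit: V = 4.22 × 22.0/(2.20 + 22.0) = 3.84 V.
With the load, R_bot becomes R_bot‖R_L = 14.23 kΩ, so V = 4.22 × 14.23/16.43 = 3.65 V.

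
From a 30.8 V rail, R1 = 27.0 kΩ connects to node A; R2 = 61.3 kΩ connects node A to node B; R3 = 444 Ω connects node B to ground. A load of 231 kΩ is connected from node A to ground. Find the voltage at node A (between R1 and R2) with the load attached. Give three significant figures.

Below node A the series string R2+R3 = 61740 Ω sits in parallel with the 231000 Ω load: 48720 Ω.
V_A = 30.8 × 48720/(27000 + 48720) = 19.8 V.

V ≈ 19.8 V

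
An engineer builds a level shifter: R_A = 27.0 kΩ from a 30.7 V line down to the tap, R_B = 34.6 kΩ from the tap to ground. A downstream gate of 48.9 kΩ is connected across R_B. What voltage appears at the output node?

V_out ≈ 13.2 V

The load sits in parallel with R_B: R_B‖R_L = (34.6 × 48.9) / (34.6 + 48.9) = 20.26 kΩ.
V_out = 30.7 × 20.26 / (27.0 + 20.26) = 30.7 × 20.26/47.26 = 13.2 V.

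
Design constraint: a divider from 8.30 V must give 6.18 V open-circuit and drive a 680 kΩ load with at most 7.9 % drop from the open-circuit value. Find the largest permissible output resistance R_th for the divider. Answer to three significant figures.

Loading drop = R_th/(R_th + R_L) ≤ 0.0790, so R_th ≤ R_L · ε/(1−ε) = 680 kΩ × 0.0790/0.9210 = 58.3 kΩ.

R_th ≤ 58.3 kΩ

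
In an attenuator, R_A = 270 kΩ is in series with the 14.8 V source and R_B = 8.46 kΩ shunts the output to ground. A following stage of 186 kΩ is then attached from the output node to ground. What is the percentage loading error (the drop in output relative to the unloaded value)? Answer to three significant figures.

The divider's output (Thévenin) resistance is R_A‖R_B = 8.203 kΩ.
Fractional drop under load = R_th/(R_th + R_L) = 8.203 / (8.203 + 186) = 0.04224.
So the output falls by 4.22 %.

4.22 %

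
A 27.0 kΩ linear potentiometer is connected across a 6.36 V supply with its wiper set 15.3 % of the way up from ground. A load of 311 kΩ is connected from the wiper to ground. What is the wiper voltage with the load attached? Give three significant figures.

V ≈ 0.962 V

The wiper splits the pot into (1−α)R = 22.87 kΩ above and αR = 4.131 kΩ below.
Lower section ‖ load = 4.077 kΩ.
V_wiper = 6.36 × 4.077/(22.87 + 4.077) = 0.962 V.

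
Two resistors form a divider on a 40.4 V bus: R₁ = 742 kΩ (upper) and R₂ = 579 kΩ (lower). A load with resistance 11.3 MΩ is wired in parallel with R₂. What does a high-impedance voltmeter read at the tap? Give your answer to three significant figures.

The load sits in parallel with R₂: R₂‖R_L = (579 × 11300) / (579 + 11300) = 550.8 kΩ.
V_out = 40.4 × 550.8 / (742 + 550.8) = 40.4 × 550.8/1293 = 17.2 V.
(Unloaded it would have been 17.7 V.)

V_out ≈ 17.2 V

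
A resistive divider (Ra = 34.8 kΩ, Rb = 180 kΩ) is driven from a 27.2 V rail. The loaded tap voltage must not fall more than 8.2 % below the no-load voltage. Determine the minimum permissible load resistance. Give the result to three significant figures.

Output resistance R_th = Ra‖Rb = (34.8 × 180)/214.8 = 29.16 kΩ.
The fractional drop is R_th/(R_th + R_L); requiring this ≤ 0.0820 gives R_L ≥ R_th(1/0.0820 − 1) = 29.16 × 11.20 = 326 kΩ.

R_L(min) ≈ 326 kΩ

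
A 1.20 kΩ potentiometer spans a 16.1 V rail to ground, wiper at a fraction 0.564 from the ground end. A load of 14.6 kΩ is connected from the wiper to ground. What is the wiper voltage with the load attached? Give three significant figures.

The wiper splits the pot into (1−α)R = 523.2 Ω above and αR = 676.8 Ω below.
Lower section ‖ load = 646.8 Ω.
V_wiper = 16.1 × 646.8/(523.2 + 646.8) = 8.90 V.

V ≈ 8.90 V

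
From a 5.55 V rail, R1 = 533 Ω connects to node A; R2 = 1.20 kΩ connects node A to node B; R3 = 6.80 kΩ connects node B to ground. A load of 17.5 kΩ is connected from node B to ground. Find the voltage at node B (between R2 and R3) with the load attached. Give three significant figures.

At node B, R3 is in parallel with the load: R3‖R_L = 4897 Ω.
Below node A the resistance is R2 + (R3‖R_L) = 6097 Ω, so V_A = 5.55 × 6097/6630 = 5.104 V.
Then V_B = V_A × (R3‖R_L)/(R2 + R3‖R_L) = 5.104 × 4897/6097 = 4.10 V.

V ≈ 4.10 V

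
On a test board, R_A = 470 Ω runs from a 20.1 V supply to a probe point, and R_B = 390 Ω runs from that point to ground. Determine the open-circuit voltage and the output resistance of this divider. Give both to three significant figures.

V_th = 9.12 V, R_th = 213 Ω

V_th is the open-circuit tap voltage: 20.1 × 390/(470 + 390) = 9.12 V.
With the supply zeroed, R_A and R_B appear in parallel from the tap: R_th = R_A‖R_B = (470 × 390)/860.0 = 213 Ω.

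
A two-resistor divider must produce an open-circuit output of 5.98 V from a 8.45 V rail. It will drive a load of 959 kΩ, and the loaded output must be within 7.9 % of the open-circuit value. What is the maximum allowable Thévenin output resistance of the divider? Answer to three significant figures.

Loading drop = R_th/(R_th + R_L) ≤ 0.0790, so R_th ≤ R_L · ε/(1−ε) = 959 kΩ × 0.0790/0.9210 = 82.3 kΩ.
(Any R1, R2 with R2/(R1+R2) = 0.708 and R1‖R2 ≤ 82.3 kΩ will meet the spec.)

R_th ≤ 82.3 kΩ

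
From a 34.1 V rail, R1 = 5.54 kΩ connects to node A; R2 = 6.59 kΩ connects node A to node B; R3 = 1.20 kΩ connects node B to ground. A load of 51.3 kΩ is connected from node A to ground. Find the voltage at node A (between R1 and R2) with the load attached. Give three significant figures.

Below node A the series string R2+R3 = 7.790 kΩ sits in parallel with the 51.3 kΩ load: 6.763 kΩ.
V_A = 34.1 × 6.763/(5.54 + 6.763) = 18.7 V.

V ≈ 18.7 V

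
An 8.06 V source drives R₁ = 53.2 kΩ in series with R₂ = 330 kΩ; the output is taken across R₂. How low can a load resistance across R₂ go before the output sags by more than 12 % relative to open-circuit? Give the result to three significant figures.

Output resistance R_th = R₁‖R₂ = (53.2 × 330)/383.2 = 45.81 kΩ.
The fractional drop is R_th/(R_th + R_L); requiring this ≤ 0.120 gives R_L ≥ R_th(1/0.120 − 1) = 45.81 × 7.333 = 336 kΩ.

R_L(min) ≈ 336 kΩ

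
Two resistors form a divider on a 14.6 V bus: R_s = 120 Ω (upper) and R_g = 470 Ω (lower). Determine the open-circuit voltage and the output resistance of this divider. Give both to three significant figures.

V_th = 11.6 V, R_th = 95.6 Ω

V_th is the open-circuit tap voltage: 14.6 × 470/(120 + 470) = 11.6 V.
With the supply zeroed, R_s and R_g appear in parallel from the tap: R_th = R_s‖R_g = (120 × 470)/590.0 = 95.6 Ω.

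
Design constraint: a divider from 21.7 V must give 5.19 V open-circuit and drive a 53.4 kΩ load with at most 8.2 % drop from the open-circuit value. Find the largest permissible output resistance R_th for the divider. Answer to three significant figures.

Loading drop = R_th/(R_th + R_L) ≤ 0.0820, so R_th ≤ R_L · ε/(1−ε) = 53.4 kΩ × 0.0820/0.9180 = 4.77 kΩ.

R_th ≤ 4.77 kΩ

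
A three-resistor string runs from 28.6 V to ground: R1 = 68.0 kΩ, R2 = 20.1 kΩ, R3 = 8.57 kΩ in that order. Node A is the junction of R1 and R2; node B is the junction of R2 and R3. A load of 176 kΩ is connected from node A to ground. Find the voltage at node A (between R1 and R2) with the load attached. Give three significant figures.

V ≈ 7.61 V

Below node A the series string R2+R3 = 28.67 kΩ sits in parallel with the 176 kΩ load: 24.65 kΩ.
V_A = 28.6 × 24.65/(68.0 + 24.65) = 7.61 V.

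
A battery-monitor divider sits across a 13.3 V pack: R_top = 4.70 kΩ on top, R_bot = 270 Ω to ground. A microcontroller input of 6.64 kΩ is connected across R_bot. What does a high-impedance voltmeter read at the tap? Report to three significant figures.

V_out ≈ 0.696 V

The load sits in parallel with R_bot: R_bot‖R_L = (270 × 6640) / (270 + 6640) = 259.5 Ω.
V_out = 13.3 × 259.5 / (4700 + 259.5) = 13.3 × 259.5/4959 = 0.696 V.
(Unloaded it would have been 0.723 V.)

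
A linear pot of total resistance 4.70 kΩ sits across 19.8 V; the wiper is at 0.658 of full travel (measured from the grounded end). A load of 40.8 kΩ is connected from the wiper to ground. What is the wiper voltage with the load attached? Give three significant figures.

The wiper splits the pot into (1−α)R = 1.607 kΩ above and αR = 3.093 kΩ below.
Lower section ‖ load = 2.875 kΩ.
V_wiper = 19.8 × 2.875/(1.607 + 2.875) = 12.7 V.

V ≈ 12.7 V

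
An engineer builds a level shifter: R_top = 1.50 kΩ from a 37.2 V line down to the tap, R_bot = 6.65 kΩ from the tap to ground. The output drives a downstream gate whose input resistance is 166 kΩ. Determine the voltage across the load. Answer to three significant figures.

V_out ≈ 30.1 V

The load sits in parallel with R_bot: R_bot‖R_L = (6.65 × 166) / (6.65 + 166) = 6.394 kΩ.
V_out = 37.2 × 6.394 / (1.50 + 6.394) = 37.2 × 6.394/7.894 = 30.1 V.
(Unloaded it would have been 30.4 V.)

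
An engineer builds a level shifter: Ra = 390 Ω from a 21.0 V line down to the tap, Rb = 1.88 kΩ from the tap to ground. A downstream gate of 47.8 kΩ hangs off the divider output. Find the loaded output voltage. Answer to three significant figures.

The load sits in parallel with Rb: Rb‖R_L = (1880 × 47800) / (1880 + 47800) = 1809 Ω.
V_out = 21.0 × 1809 / (390 + 1809) = 21.0 × 1809/2199 = 17.3 V.
(Unloaded it would have been 17.4 V.)

V_out ≈ 17.3 V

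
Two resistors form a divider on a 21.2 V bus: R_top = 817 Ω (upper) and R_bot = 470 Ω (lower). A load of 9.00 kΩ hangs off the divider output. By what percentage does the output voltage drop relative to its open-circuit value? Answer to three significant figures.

3.21 %

The divider's output (Thévenin) resistance is R_top‖R_bot = 298.4 Ω.
Fractional drop under load = R_th/(R_th + R_L) = 298.4 / (298.4 + 9000) = 0.03209.
So the output falls by 3.21 %.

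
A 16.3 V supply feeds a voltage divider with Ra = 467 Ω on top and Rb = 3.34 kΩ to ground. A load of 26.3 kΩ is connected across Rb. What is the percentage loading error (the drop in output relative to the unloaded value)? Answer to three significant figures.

The divider's output (Thévenin) resistance is Ra‖Rb = 409.7 Ω.
Fractional drop under load = R_th/(R_th + R_L) = 409.7 / (409.7 + 26300) = 0.01534.
So the output falls by 1.53 %.

1.53 %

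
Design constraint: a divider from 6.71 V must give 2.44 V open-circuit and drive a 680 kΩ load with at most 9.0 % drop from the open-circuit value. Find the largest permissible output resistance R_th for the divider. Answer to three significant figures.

R_th ≤ 67.3 kΩ

Loading drop = R_th/(R_th + R_L) ≤ 0.0900, so R_th ≤ R_L · ε/(1−ε) = 680 kΩ × 0.0900/0.9100 = 67.3 kΩ.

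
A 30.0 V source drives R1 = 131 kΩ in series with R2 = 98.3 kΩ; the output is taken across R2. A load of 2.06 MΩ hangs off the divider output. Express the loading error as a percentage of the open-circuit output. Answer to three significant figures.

2.65 %

The divider's output (Thévenin) resistance is R1‖R2 = 56.16 kΩ.
Fractional drop under load = R_th/(R_th + R_L) = 56.16 / (56.16 + 2060) = 0.02654.
So the output falls by 2.65 %.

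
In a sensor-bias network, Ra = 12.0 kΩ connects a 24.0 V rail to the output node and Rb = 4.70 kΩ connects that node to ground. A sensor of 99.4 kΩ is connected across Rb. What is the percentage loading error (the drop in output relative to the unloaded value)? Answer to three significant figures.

The divider's output (Thévenin) resistance is Ra‖Rb = 3.377 kΩ.
Fractional drop under load = R_th/(R_th + R_L) = 3.377 / (3.377 + 99.4) = 0.03286.
So the output falls by 3.29 %.

3.29 %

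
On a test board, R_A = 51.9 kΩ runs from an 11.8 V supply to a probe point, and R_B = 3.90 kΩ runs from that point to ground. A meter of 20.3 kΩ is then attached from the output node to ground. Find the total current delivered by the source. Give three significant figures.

I ≈ 0.214 mA

R_B‖R_L = 3.271 kΩ, so the source sees R_A + R_B‖R_L = 55.17 kΩ.
I = 11.8 V / 55.17 kΩ = 0.214 mA.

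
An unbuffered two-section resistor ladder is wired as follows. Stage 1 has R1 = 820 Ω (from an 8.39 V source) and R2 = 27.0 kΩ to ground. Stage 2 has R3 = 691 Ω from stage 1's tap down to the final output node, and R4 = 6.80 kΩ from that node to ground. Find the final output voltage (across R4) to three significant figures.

V_out ≈ 6.68 V

Stage 2 presents R3+R4 = 7491 Ω as a load on stage 1's tap.
Stage 1's lower leg becomes R2‖(R3+R4) = 5864 Ω, so V_mid = 8.39 × 5864/6684 = 7.361 V.
Stage 2 is itself unloaded: V_out = V_mid × R4/(R3+R4) = 7.361 × 6800/7491 = 6.68 V.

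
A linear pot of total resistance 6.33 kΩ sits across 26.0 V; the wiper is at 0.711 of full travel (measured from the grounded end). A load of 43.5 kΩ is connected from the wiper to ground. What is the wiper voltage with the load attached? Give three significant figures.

V ≈ 17.9 V

The wiper splits the pot into (1−α)R = 1.829 kΩ above and αR = 4.501 kΩ below.
Lower section ‖ load = 4.079 kΩ.
V_wiper = 26.0 × 4.079/(1.829 + 4.079) = 17.9 V.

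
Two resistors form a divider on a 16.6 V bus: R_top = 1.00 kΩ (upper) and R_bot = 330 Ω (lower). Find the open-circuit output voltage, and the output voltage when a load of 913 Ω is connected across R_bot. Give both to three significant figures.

Open-circuit: V = 16.6 × 330/(1000 + 330) = 4.12 V.
With the load, R_bot becomes R_bot‖R_L = 242.4 Ω, so V = 16.6 × 242.4/1242 = 3.24 V.

Unloaded: 4.12 V; loaded: 3.24 V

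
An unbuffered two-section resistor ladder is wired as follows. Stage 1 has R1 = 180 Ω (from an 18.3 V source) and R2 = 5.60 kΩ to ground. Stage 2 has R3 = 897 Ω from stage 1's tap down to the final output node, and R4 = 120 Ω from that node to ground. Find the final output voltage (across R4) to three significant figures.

V_out ≈ 1.79 V

Stage 2 presents R3+R4 = 1017 Ω as a load on stage 1's tap.
Stage 1's lower leg becomes R2‖(R3+R4) = 860.7 Ω, so V_mid = 18.3 × 860.7/1041 = 15.13 V.
Stage 2 is itself unloaded: V_out = V_mid × R4/(R3+R4) = 15.13 × 120/1017 = 1.79 V.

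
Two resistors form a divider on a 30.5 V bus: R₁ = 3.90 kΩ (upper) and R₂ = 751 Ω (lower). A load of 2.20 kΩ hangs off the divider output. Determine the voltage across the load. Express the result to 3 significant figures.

The load sits in parallel with R₂: R₂‖R_L = (751 × 2200) / (751 + 2200) = 559.9 Ω.
V_out = 30.5 × 559.9 / (3900 + 559.9) = 30.5 × 559.9/4460 = 3.83 V.
(Unloaded it would have been 4.92 V.)

V_out ≈ 3.83 V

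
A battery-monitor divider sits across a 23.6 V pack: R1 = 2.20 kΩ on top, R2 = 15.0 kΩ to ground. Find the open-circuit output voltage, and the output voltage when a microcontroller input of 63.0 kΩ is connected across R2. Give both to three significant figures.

Unloaded: 20.6 V; loaded: 20.0 V

Open-circuit: V = 23.6 × 15.0/(2.20 + 15.0) = 20.6 V.
With the load, R2 becomes R2‖R_L = 12.12 kΩ, so V = 23.6 × 12.12/14.32 = 20.0 V.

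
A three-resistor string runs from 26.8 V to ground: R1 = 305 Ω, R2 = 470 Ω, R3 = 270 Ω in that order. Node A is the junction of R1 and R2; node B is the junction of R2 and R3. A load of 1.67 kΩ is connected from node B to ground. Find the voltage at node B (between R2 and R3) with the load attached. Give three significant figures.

V ≈ 6.18 V

At node B, R3 is in parallel with the load: R3‖R_L = 232.4 Ω.
Below node A the resistance is R2 + (R3‖R_L) = 702.4 Ω, so V_A = 26.8 × 702.4/1007 = 18.69 V.
Then V_B = V_A × (R3‖R_L)/(R2 + R3‖R_L) = 18.69 × 232.4/702.4 = 6.18 V.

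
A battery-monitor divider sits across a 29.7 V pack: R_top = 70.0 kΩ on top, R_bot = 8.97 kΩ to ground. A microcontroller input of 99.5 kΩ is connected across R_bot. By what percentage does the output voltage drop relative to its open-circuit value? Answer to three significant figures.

7.40 %

The divider's output (Thévenin) resistance is R_top‖R_bot = 7.951 kΩ.
Fractional drop under load = R_th/(R_th + R_L) = 7.951 / (7.951 + 99.5) = 0.07400.
So the output falls by 7.40 %.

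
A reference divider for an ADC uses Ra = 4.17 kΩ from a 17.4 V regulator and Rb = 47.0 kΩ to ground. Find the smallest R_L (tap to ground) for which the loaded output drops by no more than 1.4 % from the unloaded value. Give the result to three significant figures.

R_L(min) ≈ 270 kΩ

Output resistance R_th = Ra‖Rb = (4.17 × 47.0)/51.17 = 3.830 kΩ.
The fractional drop is R_th/(R_th + R_L); requiring this ≤ 0.0140 gives R_L ≥ R_th(1/0.0140 − 1) = 3.830 × 70.43 = 270 kΩ.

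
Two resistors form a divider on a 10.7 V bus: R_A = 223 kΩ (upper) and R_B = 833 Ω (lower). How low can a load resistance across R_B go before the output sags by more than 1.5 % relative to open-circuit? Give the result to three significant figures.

R_L(min) ≈ 54.5 kΩ

Output resistance R_th = R_A‖R_B = (223000 × 833)/223800 = 829.9 Ω.
The fractional drop is R_th/(R_th + R_L); requiring this ≤ 0.0150 gives R_L ≥ R_th(1/0.0150 − 1) = 829.9 × 65.67 = 54.5 kΩ.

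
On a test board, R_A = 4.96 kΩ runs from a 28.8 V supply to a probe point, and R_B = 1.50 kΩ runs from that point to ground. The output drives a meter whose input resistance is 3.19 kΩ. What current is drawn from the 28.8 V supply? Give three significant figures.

R_B‖R_L = 1.020 kΩ, so the source sees R_A + R_B‖R_L = 5.980 kΩ.
I = 28.8 V / 5.980 kΩ = 4.82 mA.

I ≈ 4.82 mA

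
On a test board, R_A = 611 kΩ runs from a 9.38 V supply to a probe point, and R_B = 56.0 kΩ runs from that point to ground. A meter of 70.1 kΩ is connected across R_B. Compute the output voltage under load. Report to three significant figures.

The load sits in parallel with R_B: R_B‖R_L = (56.0 × 70.1) / (56.0 + 70.1) = 31.13 kΩ.
V_out = 9.38 × 31.13 / (611 + 31.13) = 9.38 × 31.13/642.1 = 0.455 V.

V_out ≈ 0.455 V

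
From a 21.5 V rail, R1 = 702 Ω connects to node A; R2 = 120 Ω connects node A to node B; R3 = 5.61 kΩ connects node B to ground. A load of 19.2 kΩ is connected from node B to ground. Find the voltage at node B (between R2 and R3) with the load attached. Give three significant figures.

At node B, R3 is in parallel with the load: R3‖R_L = 4341 Ω.
Below node A the resistance is R2 + (R3‖R_L) = 4461 Ω, so V_A = 21.5 × 4461/5163 = 18.58 V.
Then V_B = V_A × (R3‖R_L)/(R2 + R3‖R_L) = 18.58 × 4341/4461 = 18.1 V.

V ≈ 18.1 V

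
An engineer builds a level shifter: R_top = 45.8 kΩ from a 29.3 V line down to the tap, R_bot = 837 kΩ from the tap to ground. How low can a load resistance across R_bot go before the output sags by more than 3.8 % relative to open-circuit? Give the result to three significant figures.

R_L(min) ≈ 1.10 MΩ

Output resistance R_th = R_top‖R_bot = (45.8 × 837)/882.8 = 43.42 kΩ.
The fractional drop is R_th/(R_th + R_L); requiring this ≤ 0.0380 gives R_L ≥ R_th(1/0.0380 − 1) = 43.42 × 25.32 = 1.10 MΩ.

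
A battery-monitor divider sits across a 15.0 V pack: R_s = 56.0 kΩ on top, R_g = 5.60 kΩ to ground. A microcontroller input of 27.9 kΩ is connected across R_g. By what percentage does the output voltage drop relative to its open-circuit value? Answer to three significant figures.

Unloaded V = 15.0 × 5.60/61.60 = 1.364 V.
Loaded: R_g‖R_L = 4.664 kΩ, giving V = 15.0 × 4.664/60.66 = 1.153 V.
Drop = (1.364 − 1.153) / 1.364 = 15.4 %.

15.4 %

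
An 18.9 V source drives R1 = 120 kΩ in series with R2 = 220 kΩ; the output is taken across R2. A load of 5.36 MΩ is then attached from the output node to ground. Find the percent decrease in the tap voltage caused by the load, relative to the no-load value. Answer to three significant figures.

1.43 %

The divider's output (Thévenin) resistance is R1‖R2 = 77.65 kΩ.
Fractional drop under load = R_th/(R_th + R_L) = 77.65 / (77.65 + 5360) = 0.01428.
So the output falls by 1.43 %.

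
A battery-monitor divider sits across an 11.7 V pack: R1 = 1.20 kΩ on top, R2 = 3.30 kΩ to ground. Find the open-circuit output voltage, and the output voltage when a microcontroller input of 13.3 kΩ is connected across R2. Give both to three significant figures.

Unloaded: 8.58 V; loaded: 8.05 V

Open-circuit: V = 11.7 × 3.30/(1.20 + 3.30) = 8.58 V.
With the load, R2 becomes R2‖R_L = 2.644 kΩ, so V = 11.7 × 2.644/3.844 = 8.05 V.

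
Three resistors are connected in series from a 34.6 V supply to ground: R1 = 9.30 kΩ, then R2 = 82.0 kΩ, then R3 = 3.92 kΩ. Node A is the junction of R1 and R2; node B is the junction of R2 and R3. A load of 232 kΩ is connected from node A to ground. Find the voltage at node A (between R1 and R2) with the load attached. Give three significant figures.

Below node A the series string R2+R3 = 85.92 kΩ sits in parallel with the 232 kΩ load: 62.70 kΩ.
V_A = 34.6 × 62.70/(9.30 + 62.70) = 30.1 V.

V ≈ 30.1 V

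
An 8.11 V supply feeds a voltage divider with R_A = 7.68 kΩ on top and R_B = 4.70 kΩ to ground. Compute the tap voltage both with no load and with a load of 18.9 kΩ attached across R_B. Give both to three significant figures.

Unloaded: 3.08 V; loaded: 2.67 V

Open-circuit: V = 8.11 × 4.70/(7.68 + 4.70) = 3.08 V.
With the load, R_B becomes R_B‖R_L = 3.764 kΩ, so V = 8.11 × 3.764/11.44 = 2.67 V.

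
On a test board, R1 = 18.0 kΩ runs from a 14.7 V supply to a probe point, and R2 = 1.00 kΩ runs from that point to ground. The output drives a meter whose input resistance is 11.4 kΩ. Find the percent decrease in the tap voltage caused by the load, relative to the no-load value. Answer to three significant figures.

7.67 %

The divider's output (Thévenin) resistance is R1‖R2 = 0.9474 kΩ.
Fractional drop under load = R_th/(R_th + R_L) = 0.9474 / (0.9474 + 11.4) = 0.07673.
So the output falls by 7.67 %.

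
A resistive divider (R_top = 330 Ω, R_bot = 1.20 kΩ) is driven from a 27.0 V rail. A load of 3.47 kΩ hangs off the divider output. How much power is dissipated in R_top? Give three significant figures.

P ≈ 161 mW

Total resistance from the source is R_top + (R_bot‖R_L) = 1222 Ω, so I = 27.0/1222 Ω = 22.10 mA.
P = I²·R_top = (22.10 mA)² × 330 Ω = 161 mW.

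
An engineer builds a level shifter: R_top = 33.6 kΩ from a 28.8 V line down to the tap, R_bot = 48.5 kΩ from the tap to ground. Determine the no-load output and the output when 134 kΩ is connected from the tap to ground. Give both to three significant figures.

Unloaded: 17.0 V; loaded: 14.8 V

Open-circuit: V = 28.8 × 48.5/(33.6 + 48.5) = 17.0 V.
With the load, R_bot becomes R_bot‖R_L = 35.61 kΩ, so V = 28.8 × 35.61/69.21 = 14.8 V.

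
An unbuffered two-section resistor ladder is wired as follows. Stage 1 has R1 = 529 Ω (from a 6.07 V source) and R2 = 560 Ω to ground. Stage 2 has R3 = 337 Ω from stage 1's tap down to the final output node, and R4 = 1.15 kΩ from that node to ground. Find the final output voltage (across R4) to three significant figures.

V_out ≈ 2.04 V

Stage 2 presents R3+R4 = 1487 Ω as a load on stage 1's tap.
Stage 1's lower leg becomes R2‖(R3+R4) = 406.8 Ω, so V_mid = 6.07 × 406.8/935.8 = 2.639 V.
Stage 2 is itself unloaded: V_out = V_mid × R4/(R3+R4) = 2.639 × 1150/1487 = 2.04 V.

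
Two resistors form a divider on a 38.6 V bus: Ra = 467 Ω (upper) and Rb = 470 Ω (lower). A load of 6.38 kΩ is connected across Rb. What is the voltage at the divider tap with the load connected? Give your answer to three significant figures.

The load sits in parallel with Rb: Rb‖R_L = (470 × 6380) / (470 + 6380) = 437.8 Ω.
V_out = 38.6 × 437.8 / (467 + 437.8) = 38.6 × 437.8/904.8 = 18.7 V.

V_out ≈ 18.7 V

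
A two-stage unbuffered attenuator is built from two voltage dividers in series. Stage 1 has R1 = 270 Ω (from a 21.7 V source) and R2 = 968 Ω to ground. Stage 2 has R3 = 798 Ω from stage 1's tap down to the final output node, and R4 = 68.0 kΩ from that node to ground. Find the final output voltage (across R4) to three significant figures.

Stage 2 presents R3+R4 = 68800 Ω as a load on stage 1's tap.
Stage 1's lower leg becomes R2‖(R3+R4) = 954.6 Ω, so V_mid = 21.7 × 954.6/1225 = 16.92 V.
Stage 2 is itself unloaded: V_out = V_mid × R4/(R3+R4) = 16.92 × 68000/68800 = 16.7 V.

V_out ≈ 16.7 V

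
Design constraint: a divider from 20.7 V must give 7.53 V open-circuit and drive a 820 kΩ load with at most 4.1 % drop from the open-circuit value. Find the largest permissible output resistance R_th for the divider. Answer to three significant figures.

R_th ≤ 35.1 kΩ

Loading drop = R_th/(R_th + R_L) ≤ 0.0410, so R_th ≤ R_L · ε/(1−ε) = 820 kΩ × 0.0410/0.9590 = 35.1 kΩ.
(Any R1, R2 with R2/(R1+R2) = 0.364 and R1‖R2 ≤ 35.1 kΩ will meet the spec.)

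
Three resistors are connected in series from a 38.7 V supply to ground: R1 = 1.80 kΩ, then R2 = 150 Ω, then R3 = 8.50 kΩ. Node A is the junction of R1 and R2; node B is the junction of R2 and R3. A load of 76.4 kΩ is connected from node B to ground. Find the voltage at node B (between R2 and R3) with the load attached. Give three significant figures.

At node B, R3 is in parallel with the load: R3‖R_L = 7649 Ω.
Below node A the resistance is R2 + (R3‖R_L) = 7799 Ω, so V_A = 38.7 × 7799/9599 = 31.44 V.
Then V_B = V_A × (R3‖R_L)/(R2 + R3‖R_L) = 31.44 × 7649/7799 = 30.8 V.

V ≈ 30.8 V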